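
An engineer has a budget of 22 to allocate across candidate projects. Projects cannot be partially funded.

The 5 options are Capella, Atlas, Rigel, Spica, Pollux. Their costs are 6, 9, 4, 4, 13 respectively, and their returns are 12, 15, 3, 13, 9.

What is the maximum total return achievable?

40

Atlas + Rigel + Spica: cost 9 + 4 + 4 = 17 ≤ 22, return 15 + 3 + 13 = 31.
Capella + Atlas + Rigel: cost 6 + 9 + 4 = 19 ≤ 22, return 12 + 15 + 3 = 30.
Capella + Atlas + Spica: cost 6 + 9 + 4 = 19 ≤ 22, return 12 + 15 + 13 = 40.
Best is Capella, Atlas, and Spica with total return 40.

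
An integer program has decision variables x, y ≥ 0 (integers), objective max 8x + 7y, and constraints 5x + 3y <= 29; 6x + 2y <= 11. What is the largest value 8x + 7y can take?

35

Relaxing integrality, the LP optimum is 38.50 at (x,y) = (0, 5.5), which is not an integer point.
(x,y)=(0,5): 5·0+3·5=15≤29, 6·0+2·5=10≤11, objective 35.
(x,y)=(0,4): 5·0+3·4=12≤29, 6·0+2·4=8≤11, objective 28.
The best lattice point is (0,5), giving 35.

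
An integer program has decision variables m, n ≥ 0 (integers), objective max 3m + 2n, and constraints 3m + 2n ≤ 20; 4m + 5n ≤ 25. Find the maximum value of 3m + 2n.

Relaxing integrality, the LP optimum is 18.75 at (m,n) = (6.25, 0), which is not an integer point.
(m,n)=(6,0) is feasible, giving 18.
(m,n)=(5,1) is feasible, giving 17.
The best lattice point is (6,0), giving 18.

18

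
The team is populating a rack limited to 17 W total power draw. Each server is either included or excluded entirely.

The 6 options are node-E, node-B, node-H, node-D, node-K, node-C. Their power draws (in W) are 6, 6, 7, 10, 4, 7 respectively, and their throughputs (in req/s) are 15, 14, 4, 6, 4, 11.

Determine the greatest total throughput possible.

33

Allowing fractional choices, the relaxed optimum would be about 36.9, but servers are indivisible.
node-E + node-B: power draw 6 + 6 = 12 ≤ 17, throughput 15 + 14 = 29.
node-E + node-B + node-K: power draw 6 + 6 + 4 = 16 ≤ 17, throughput 15 + 14 + 4 = 33.
node-E + node-K + node-C: power draw 6 + 4 + 7 = 17 ≤ 17, throughput 15 + 4 + 11 = 30.
Best is node-E, node-B, and node-K with total throughput 33.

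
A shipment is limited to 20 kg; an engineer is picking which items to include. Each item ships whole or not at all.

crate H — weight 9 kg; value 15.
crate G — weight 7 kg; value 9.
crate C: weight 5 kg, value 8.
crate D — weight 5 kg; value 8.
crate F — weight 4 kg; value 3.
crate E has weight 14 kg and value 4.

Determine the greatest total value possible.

This is an integer program with binary decision variables.
crate H + crate G + crate F: weight 9 + 7 + 4 = 20 ≤ 20, value 15 + 9 + 3 = 27.
crate H + crate C + crate D: weight 9 + 5 + 5 = 19 ≤ 20, value 15 + 8 + 8 = 31.
crate H + crate C + crate F: weight 9 + 5 + 4 = 18 ≤ 20, value 15 + 8 + 3 = 26.
Best is crate H, crate C, and crate D with total value 31.

31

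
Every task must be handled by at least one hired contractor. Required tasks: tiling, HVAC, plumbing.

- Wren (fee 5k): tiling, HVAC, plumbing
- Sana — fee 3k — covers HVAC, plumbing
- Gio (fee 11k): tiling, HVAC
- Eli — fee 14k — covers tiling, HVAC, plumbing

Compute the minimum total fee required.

This is a weighted set-cover instance.
The greedy cost-per-new-task heuristic would pick Sana and Wren for 8, but a cheaper cover exists.
Wren alone covers tiling, HVAC, plumbing — every task.
Total fee: 5.
No cover costs less than 5.

5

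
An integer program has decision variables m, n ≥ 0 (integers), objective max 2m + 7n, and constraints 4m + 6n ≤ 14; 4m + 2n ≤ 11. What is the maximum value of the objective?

14

(m,n)=(0,2): 4·0+6·2=12≤14, 4·0+2·2=4≤11, objective 14.
(m,n)=(1,1): 4·1+6·1=10≤14, 4·1+2·1=6≤11, objective 9.
(m,n)=(0,1): 4·0+6·1=6≤14, 4·0+2·1=2≤11, objective 7.
No feasible integer point exceeds 14.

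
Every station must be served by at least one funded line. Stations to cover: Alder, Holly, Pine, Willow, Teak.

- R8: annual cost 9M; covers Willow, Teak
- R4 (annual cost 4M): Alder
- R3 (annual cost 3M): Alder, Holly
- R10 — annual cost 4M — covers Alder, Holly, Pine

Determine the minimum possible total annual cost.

Choose R8 and R10: together they cover Alder, Holly, Pine, Willow, Teak — every station.
Total annual cost: 9 + 4 = 13.
No cover costs less than 13.

13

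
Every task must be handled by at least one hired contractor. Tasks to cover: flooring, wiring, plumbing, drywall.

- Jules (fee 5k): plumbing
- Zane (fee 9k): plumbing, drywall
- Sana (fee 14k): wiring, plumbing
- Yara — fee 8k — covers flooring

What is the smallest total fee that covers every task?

31

Choose Zane, Sana, and Yara: together they cover flooring, wiring, plumbing, drywall — every task.
Total fee: 9 + 14 + 8 = 31.
No cover costs less than 31.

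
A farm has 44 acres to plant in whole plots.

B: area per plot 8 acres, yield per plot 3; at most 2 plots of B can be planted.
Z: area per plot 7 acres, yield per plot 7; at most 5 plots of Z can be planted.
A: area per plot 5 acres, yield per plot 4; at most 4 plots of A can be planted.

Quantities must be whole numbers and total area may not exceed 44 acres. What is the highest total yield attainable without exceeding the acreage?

Take 4×Z and 3×A: area 43 ≤ 44, yield 4·7 + 3·4 = 40.
No other integer combination yields more.

40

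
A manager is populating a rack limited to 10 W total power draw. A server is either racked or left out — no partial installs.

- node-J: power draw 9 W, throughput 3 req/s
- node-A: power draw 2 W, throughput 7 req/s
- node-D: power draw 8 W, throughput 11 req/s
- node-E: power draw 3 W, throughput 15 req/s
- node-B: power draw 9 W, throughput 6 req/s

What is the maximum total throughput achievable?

Allowing fractional choices, the relaxed optimum would be about 28.9, but servers are indivisible.
node-A + node-D: power draw 2 + 8 = 10 ≤ 10, throughput 7 + 11 = 18.
node-A + node-E: power draw 2 + 3 = 5 ≤ 10, throughput 7 + 15 = 22.
Best is node-A and node-E with total throughput 22.

22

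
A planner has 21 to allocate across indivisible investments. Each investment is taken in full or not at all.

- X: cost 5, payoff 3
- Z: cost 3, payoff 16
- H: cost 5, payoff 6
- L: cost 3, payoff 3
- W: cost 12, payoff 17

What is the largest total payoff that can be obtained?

X + Z + W: cost 5 + 3 + 12 = 20 ≤ 21, payoff 3 + 16 + 17 = 36.
Z + L + W: cost 3 + 3 + 12 = 18 ≤ 21, payoff 16 + 3 + 17 = 36.
Z + H + W: cost 3 + 5 + 12 = 20 ≤ 21, payoff 16 + 6 + 17 = 39.
Best is Z, H, and W with total payoff 39.

39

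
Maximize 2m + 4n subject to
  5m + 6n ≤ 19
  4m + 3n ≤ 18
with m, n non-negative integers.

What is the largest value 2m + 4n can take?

The continuous relaxation peaks at (0, 3.17) with value 12.67; rounding to a feasible lattice point costs some objective.
(m,n)=(0,3) is feasible, giving 12.
(m,n)=(1,2) is feasible, giving 10.
(m,n)=(0,2) is feasible, giving 8.
The best lattice point is (0,3), giving 12.

12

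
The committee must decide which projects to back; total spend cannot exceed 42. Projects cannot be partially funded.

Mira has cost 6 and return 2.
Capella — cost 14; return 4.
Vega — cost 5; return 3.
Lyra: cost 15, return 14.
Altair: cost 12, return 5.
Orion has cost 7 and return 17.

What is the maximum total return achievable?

Allowing fractional choices, the relaxed optimum would be about 40.0, but projects are indivisible.
Vega + Lyra + Altair + Orion: cost 5 + 15 + 12 + 7 = 39 ≤ 42, return 3 + 14 + 5 + 17 = 39.
Mira + Lyra + Altair + Orion: cost 6 + 15 + 12 + 7 = 40 ≤ 42, return 2 + 14 + 5 + 17 = 38.
Capella + Vega + Lyra + Orion: cost 14 + 5 + 15 + 7 = 41 ≤ 42, return 4 + 3 + 14 + 17 = 38.
Best is Vega, Lyra, Altair, and Orion with total return 39.

39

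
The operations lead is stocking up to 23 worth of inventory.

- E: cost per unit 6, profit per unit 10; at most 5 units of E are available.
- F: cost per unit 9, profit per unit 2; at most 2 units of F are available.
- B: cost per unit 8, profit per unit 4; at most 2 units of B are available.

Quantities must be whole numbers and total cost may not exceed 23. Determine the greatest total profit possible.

30

E has the best ratio (10/6); taking only E gives at most 3×10 = 30 (stopped by the cost limit).
Optimal: 3×E: cost 18 ≤ 23, profit 3·10 = 30.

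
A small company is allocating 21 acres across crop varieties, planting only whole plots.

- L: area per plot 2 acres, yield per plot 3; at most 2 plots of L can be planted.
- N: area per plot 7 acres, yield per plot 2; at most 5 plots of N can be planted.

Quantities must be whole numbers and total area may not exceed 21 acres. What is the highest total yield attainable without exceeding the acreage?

2×L and 1×N: area 11 ≤ 21, yield 2·3 + 1·2 = 8.
2×L and 2×N: area 18 ≤ 21, yield 2·3 + 2·2 = 10.
Best is 10.

10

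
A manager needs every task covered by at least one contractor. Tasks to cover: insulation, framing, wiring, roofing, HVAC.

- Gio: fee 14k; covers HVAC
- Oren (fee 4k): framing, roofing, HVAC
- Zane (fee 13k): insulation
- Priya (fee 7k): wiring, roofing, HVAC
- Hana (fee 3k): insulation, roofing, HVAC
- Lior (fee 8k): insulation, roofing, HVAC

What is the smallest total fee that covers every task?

14

This is a weighted set-cover instance.
Choose Oren, Priya, and Hana: together they cover insulation, framing, wiring, roofing, HVAC — every task.
Total fee: 4 + 7 + 3 = 14.
No cover costs less than 14.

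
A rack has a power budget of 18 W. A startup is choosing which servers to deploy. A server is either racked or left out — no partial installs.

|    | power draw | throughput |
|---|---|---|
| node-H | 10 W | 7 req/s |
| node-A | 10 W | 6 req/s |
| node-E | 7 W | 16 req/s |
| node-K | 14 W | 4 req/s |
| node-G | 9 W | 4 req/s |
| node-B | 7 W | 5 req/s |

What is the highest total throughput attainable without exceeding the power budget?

23

Take node-H and node-E: power draw 10 + 7 = 17 ≤ 18, throughput 7 + 16 = 23.
No other feasible combination does better.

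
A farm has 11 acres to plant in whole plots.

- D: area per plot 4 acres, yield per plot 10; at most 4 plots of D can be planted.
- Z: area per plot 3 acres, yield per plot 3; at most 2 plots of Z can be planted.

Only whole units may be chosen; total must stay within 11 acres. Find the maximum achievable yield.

2×D and 1×Z: area 11 ≤ 11, yield 2·10 + 1·3 = 23.
2×D: area 8 ≤ 11, yield 2·10 = 20.
Best is 23.

23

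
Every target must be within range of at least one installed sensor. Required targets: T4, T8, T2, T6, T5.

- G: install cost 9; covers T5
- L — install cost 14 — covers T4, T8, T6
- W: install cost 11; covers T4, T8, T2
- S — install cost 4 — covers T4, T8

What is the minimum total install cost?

The greedy cost-per-new-target heuristic would pick S, G, W, and L for 38, but a cheaper cover exists.
Choose G, L, and W: together they cover T4, T8, T2, T6, T5 — every target.
Total install cost: 9 + 14 + 11 = 34.
No cover costs less than 34.

34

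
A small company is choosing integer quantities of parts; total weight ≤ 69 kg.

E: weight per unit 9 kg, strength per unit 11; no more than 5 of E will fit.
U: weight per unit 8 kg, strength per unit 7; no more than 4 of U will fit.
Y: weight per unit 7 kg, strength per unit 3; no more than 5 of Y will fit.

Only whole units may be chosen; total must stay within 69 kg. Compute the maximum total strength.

This is a bounded integer knapsack.
E has the best ratio (11/9); taking only E gives at most 5×11 = 55 (stopped by the supply cap of 5).
Mixing does better — 5×E and 3×U: weight 69 ≤ 69, strength 5·11 + 3·7 = 76.

76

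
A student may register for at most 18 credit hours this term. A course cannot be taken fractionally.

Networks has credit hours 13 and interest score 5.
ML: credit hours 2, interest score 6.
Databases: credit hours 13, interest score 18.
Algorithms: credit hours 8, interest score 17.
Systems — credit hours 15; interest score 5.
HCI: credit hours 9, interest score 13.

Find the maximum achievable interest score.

Algorithms + HCI: credit hours 8 + 9 = 17 ≤ 18, interest score 17 + 13 = 30.
ML + Algorithms: credit hours 2 + 8 = 10 ≤ 18, interest score 6 + 17 = 23.
ML + Databases: credit hours 2 + 13 = 15 ≤ 18, interest score 6 + 18 = 24.
Best is Algorithms and HCI with total interest score 30.

30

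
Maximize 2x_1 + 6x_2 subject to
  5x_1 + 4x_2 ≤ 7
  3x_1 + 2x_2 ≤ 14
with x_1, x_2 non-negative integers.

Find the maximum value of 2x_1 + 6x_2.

6

The continuous relaxation peaks at (0, 1.75) with value 10.50; rounding to a feasible lattice point costs some objective.
(x_1,x_2)=(0,1): 5·0+4·1=4≤7, 3·0+2·1=2≤14, objective 6.
(x_1,x_2)=(1,0): 5·1+4·0=5≤7, 3·1+2·0=3≤14, objective 2.
(x_1,x_2)=(0,0): 5·0+4·0=0≤7, 3·0+2·0=0≤14, objective 0.
The best lattice point is (0,1), giving 6.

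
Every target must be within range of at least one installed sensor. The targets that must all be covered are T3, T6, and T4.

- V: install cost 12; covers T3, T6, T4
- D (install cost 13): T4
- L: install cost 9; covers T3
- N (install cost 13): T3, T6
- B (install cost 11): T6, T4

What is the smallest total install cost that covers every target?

12

This is a weighted set-cover instance.
V alone covers T3, T6, T4 — every target.
Total install cost: 12.
No cover costs less than 12.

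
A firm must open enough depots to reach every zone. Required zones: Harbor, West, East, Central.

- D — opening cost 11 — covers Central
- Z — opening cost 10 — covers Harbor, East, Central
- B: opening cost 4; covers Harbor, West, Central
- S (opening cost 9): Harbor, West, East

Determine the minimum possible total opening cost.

13

Choose B and S: together they cover Harbor, West, East, Central — every zone.
Total opening cost: 4 + 9 = 13.
No cover costs less than 13.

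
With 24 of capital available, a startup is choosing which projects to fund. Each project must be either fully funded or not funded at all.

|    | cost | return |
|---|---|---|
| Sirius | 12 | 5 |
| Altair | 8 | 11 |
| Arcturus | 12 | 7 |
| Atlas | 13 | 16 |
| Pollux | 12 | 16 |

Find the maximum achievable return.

27

Treat it as a binary knapsack problem.
Altair + Pollux: cost 8 + 12 = 20 ≤ 24, return 11 + 16 = 27.
Altair + Atlas: cost 8 + 13 = 21 ≤ 24, return 11 + 16 = 27.
The maximum return is 27; one optimal choice is Altair and Pollux.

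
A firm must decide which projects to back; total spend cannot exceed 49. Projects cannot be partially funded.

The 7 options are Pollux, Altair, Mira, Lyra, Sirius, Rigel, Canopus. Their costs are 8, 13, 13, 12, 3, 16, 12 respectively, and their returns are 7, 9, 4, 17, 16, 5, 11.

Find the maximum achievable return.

Allowing fractional choices, the relaxed optimum would be about 60.3, but projects are indivisible.
Altair + Lyra + Sirius + Canopus: cost 13 + 12 + 3 + 12 = 40 ≤ 49, return 9 + 17 + 16 + 11 = 53.
Pollux + Mira + Lyra + Sirius + Canopus: cost 8 + 13 + 12 + 3 + 12 = 48 ≤ 49, return 7 + 4 + 17 + 16 + 11 = 55.
Pollux + Altair + Lyra + Sirius + Canopus: cost 8 + 13 + 12 + 3 + 12 = 48 ≤ 49, return 7 + 9 + 17 + 16 + 11 = 60.
Best is Pollux, Altair, Lyra, Sirius, and Canopus with total return 60.

60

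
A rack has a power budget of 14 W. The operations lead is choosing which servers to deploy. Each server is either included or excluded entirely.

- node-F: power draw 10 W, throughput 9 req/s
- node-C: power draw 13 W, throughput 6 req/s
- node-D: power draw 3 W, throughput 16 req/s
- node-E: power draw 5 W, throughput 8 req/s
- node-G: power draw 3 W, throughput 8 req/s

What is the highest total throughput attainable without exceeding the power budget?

Take node-D, node-E, and node-G: power draw 3 + 5 + 3 = 11 ≤ 14, throughput 16 + 8 + 8 = 32.
No other feasible combination does better.

32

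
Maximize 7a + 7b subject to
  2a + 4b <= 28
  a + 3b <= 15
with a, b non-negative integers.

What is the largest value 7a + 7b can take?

98

(a,b)=(14,0): 2·14+4·0=28≤28, 1·14+3·0=14≤15, objective 98.
(a,b)=(13,0): 2·13+4·0=26≤28, 1·13+3·0=13≤15, objective 91.
The best lattice point is (14,0), giving 98.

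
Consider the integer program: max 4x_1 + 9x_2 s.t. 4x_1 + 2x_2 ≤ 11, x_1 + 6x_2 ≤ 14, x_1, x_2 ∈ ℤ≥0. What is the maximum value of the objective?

22

(x_1,x_2)=(1,2): 4·1+2·2=8≤11, 1·1+6·2=13≤14, objective 22.
(x_1,x_2)=(0,2): 4·0+2·2=4≤11, 1·0+6·2=12≤14, objective 18.
(x_1,x_2)=(2,1): 4·2+2·1=10≤11, 1·2+6·1=8≤14, objective 17.
(x_1,x_2)=(1,1): 4·1+2·1=6≤11, 1·1+6·1=7≤14, objective 13.
Maximum is 22 at (x_1,x_2)=(1,2).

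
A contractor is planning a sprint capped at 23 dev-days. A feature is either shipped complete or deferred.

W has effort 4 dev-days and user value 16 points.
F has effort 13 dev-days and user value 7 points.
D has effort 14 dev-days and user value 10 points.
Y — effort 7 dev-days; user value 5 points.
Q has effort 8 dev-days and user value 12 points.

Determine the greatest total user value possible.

33

Treat it as a binary knapsack problem.
Take W, Y, and Q: effort 4 + 7 + 8 = 19 ≤ 23, user value 16 + 5 + 12 = 33.
No other feasible combination does better.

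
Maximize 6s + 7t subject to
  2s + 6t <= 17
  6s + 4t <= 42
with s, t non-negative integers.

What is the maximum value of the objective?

42

(s,t)=(7,0): 2·7+6·0=14≤17, 6·7+4·0=42≤42, objective 42.
(s,t)=(5,1): 2·5+6·1=16≤17, 6·5+4·1=34≤42, objective 37.
(s,t)=(6,0): 2·6+6·0=12≤17, 6·6+4·0=36≤42, objective 36.
Maximum is 42 at (s,t)=(7,0).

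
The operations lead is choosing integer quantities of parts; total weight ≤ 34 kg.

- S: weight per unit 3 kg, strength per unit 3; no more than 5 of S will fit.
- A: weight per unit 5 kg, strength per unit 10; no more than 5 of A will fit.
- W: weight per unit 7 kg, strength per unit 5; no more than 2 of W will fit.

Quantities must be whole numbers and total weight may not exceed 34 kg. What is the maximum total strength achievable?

A has the best ratio (10/5); taking only A gives at most 5×10 = 50 (stopped by the supply cap of 5).
Mixing does better — 3×S and 5×A: weight 34 ≤ 34, strength 3·3 + 5·10 = 59.

59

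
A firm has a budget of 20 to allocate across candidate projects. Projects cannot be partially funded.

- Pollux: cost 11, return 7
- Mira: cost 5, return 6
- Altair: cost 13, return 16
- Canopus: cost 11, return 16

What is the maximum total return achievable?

Mira + Canopus: cost 5 + 11 = 16 ≤ 20, return 6 + 16 = 22.
Mira + Altair: cost 5 + 13 = 18 ≤ 20, return 6 + 16 = 22.
The maximum return is 22; one optimal choice is Mira and Canopus.

22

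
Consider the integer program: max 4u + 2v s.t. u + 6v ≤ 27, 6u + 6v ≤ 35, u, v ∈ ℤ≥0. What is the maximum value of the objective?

(u,v)=(5,0): 1·5+6·0=5≤27, 6·5+6·0=30≤35, objective 20.
(u,v)=(4,1): 1·4+6·1=10≤27, 6·4+6·1=30≤35, objective 18.
(u,v)=(4,0): 1·4+6·0=4≤27, 6·4+6·0=24≤35, objective 16.
No feasible integer point exceeds 20.

20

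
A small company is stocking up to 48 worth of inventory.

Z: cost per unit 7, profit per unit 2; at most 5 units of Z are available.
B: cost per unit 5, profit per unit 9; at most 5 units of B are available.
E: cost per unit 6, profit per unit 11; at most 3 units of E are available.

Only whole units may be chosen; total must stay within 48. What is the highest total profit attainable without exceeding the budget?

Take 5×B and 3×E: cost 43 ≤ 48, profit 5·9 + 3·11 = 78.
E has the best ratio (11/6) and is taken to its limit of 3; remaining capacity is filled optimally with the others.

78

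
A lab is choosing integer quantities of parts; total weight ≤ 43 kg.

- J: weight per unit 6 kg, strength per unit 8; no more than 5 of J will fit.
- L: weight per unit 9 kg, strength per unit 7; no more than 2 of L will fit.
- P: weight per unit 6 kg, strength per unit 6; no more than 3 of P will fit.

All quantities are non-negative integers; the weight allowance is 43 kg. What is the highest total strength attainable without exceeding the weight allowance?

52

5×J and 2×P: weight 42 ≤ 43, strength 5·8 + 2·6 = 52.
4×J and 3×P: weight 42 ≤ 43, strength 4·8 + 3·6 = 50.
Best is 52.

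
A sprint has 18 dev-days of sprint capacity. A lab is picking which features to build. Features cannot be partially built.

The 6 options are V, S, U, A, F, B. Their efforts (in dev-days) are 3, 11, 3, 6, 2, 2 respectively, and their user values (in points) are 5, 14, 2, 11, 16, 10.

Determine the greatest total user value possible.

45

Allowing fractional choices, the relaxed optimum would be about 48.4, but features are indivisible.
V + S + F + B: effort 3 + 11 + 2 + 2 = 18 ≤ 18, user value 5 + 14 + 16 + 10 = 45.
V + A + F + B: effort 3 + 6 + 2 + 2 = 13 ≤ 18, user value 5 + 11 + 16 + 10 = 42.
V + U + A + F + B: effort 3 + 3 + 6 + 2 + 2 = 16 ≤ 18, user value 5 + 2 + 11 + 16 + 10 = 44.
Best is V, S, F, and B with total user value 45.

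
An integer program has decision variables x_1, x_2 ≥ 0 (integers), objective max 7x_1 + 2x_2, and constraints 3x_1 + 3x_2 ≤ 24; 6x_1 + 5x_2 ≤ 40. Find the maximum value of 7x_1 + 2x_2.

Relaxing integrality, the LP optimum is 46.67 at (x_1,x_2) = (6.67, 0), which is not an integer point.
(x_1,x_2)=(6,0): 3·6+3·0=18≤24, 6·6+5·0=36≤40, objective 42.
(x_1,x_2)=(5,1): 3·5+3·1=18≤24, 6·5+5·1=35≤40, objective 37.
No feasible integer point exceeds 42.

42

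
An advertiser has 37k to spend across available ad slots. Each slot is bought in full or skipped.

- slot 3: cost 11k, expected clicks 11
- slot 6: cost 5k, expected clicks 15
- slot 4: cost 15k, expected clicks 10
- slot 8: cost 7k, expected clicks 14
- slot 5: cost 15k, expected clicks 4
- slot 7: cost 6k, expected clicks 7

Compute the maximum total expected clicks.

47

slot 6 + slot 4 + slot 8 + slot 7: cost 5 + 15 + 7 + 6 = 33 ≤ 37, expected clicks 15 + 10 + 14 + 7 = 46.
slot 3 + slot 6 + slot 8 + slot 7: cost 11 + 5 + 7 + 6 = 29 ≤ 37, expected clicks 11 + 15 + 14 + 7 = 47.
Best is slot 3, slot 6, slot 8, and slot 7 with total expected clicks 47.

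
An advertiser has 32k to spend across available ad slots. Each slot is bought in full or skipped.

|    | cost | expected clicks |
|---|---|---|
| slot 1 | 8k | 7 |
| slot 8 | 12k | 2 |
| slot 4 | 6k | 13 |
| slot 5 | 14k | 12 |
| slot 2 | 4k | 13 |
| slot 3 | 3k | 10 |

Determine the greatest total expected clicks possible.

Allowing fractional choices, the relaxed optimum would be about 52.4, but ad slots are indivisible.
slot 1 + slot 4 + slot 5 + slot 2: cost 8 + 6 + 14 + 4 = 32 ≤ 32, expected clicks 7 + 13 + 12 + 13 = 45.
slot 4 + slot 5 + slot 2 + slot 3: cost 6 + 14 + 4 + 3 = 27 ≤ 32, expected clicks 13 + 12 + 13 + 10 = 48.
slot 1 + slot 4 + slot 2 + slot 3: cost 8 + 6 + 4 + 3 = 21 ≤ 32, expected clicks 7 + 13 + 13 + 10 = 43.
Best is slot 4, slot 5, slot 2, and slot 3 with total expected clicks 48.

48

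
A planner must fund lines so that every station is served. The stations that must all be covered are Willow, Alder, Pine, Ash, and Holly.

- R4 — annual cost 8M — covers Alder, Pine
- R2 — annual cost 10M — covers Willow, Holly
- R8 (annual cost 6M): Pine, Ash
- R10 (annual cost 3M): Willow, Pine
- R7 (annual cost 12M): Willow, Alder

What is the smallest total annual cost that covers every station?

The greedy cost-per-new-station heuristic would pick R10, R8, R4, and R2 for 27, but a cheaper cover exists.
Choose R4, R2, and R8: together they cover Willow, Alder, Pine, Ash, Holly — every station.
Total annual cost: 8 + 10 + 6 = 24.
No cover costs less than 24.

24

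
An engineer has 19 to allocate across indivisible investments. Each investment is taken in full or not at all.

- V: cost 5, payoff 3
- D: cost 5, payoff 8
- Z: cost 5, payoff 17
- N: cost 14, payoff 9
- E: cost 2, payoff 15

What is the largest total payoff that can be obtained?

Allowing fractional choices, the relaxed optimum would be about 44.5, but investments are indivisible.
V + D + Z + E: cost 5 + 5 + 5 + 2 = 17 ≤ 19, payoff 3 + 8 + 17 + 15 = 43.
D + Z + E: cost 5 + 5 + 2 = 12 ≤ 19, payoff 8 + 17 + 15 = 40.
Best is V, D, Z, and E with total payoff 43.

43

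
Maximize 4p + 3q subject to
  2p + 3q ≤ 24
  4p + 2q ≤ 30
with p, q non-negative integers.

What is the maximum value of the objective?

33

Relaxing integrality, the LP optimum is 34.50 at (p,q) = (5.25, 4.5), which is not an integer point.
(p,q)=(6,3): 2·6+3·3=21≤24, 4·6+2·3=30≤30, objective 33.
(p,q)=(5,4): 2·5+3·4=22≤24, 4·5+2·4=28≤30, objective 32.
No feasible integer point exceeds 33.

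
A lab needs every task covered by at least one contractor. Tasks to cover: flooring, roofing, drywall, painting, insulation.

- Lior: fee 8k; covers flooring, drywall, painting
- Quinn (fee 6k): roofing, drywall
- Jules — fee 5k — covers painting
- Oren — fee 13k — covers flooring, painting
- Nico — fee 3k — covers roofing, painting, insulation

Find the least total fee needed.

This is an integer covering problem.
Choose Lior and Nico: together they cover flooring, roofing, drywall, painting, insulation — every task.
Total fee: 8 + 3 = 11.
No cover costs less than 11.

11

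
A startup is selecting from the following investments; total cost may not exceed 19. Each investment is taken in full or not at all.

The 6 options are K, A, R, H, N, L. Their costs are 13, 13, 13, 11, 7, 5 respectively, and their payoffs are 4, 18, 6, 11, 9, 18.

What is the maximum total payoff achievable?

36

Allowing fractional choices, the relaxed optimum would be about 37.3, but investments are indivisible.
H + L: cost 11 + 5 = 16 ≤ 19, payoff 11 + 18 = 29.
A + L: cost 13 + 5 = 18 ≤ 19, payoff 18 + 18 = 36.
Best is A and L with total payoff 36.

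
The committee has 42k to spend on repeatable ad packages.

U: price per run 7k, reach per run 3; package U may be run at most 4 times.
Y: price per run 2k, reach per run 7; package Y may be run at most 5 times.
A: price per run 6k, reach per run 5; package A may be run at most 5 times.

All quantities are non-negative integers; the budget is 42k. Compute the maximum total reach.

Take 5×Y and 5×A: price 40 ≤ 42, reach 5·7 + 5·5 = 60.
Y has the best ratio (7/2) and is taken to its limit of 5; remaining capacity is filled optimally with the others.

60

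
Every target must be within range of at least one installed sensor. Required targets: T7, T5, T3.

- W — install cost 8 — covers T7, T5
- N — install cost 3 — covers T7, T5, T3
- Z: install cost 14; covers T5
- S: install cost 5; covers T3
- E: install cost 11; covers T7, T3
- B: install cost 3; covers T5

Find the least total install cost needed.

This is an integer covering problem.
N alone covers T7, T5, T3 — every target.
Total install cost: 3.
No cover costs less than 3.

3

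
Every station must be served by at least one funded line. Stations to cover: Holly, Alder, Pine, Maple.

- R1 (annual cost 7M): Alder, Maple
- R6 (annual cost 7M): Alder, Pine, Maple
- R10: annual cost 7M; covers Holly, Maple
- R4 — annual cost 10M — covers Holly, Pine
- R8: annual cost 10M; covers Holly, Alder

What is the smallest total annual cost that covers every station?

This is an integer covering problem.
Choose R6 and R10: together they cover Holly, Alder, Pine, Maple — every station.
Total annual cost: 7 + 7 = 14.
No cover costs less than 14.

14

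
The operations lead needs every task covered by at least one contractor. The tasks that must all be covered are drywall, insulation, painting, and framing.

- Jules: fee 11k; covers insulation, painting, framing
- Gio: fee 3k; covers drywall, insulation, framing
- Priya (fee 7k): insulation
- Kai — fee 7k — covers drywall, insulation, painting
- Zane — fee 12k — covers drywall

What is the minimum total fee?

10

Choose Gio and Kai: together they cover drywall, insulation, painting, framing — every task.
Total fee: 3 + 7 = 10.
No cover costs less than 10.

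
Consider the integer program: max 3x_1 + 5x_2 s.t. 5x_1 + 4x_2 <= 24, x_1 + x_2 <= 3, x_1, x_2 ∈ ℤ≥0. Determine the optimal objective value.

15

(x_1,x_2)=(0,3): 5·0+4·3=12≤24, 1·0+1·3=3≤3, objective 15.
(x_1,x_2)=(1,2): 5·1+4·2=13≤24, 1·1+1·2=3≤3, objective 13.
(x_1,x_2)=(0,2): 5·0+4·2=8≤24, 1·0+1·2=2≤3, objective 10.
The best lattice point is (0,3), giving 15.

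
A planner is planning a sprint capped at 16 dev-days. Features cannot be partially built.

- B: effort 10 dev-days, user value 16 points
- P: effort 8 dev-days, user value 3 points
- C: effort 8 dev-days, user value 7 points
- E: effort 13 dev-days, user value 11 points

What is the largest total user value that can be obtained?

Take B: effort 10 ≤ 16, user value 16.
No other feasible combination does better.

16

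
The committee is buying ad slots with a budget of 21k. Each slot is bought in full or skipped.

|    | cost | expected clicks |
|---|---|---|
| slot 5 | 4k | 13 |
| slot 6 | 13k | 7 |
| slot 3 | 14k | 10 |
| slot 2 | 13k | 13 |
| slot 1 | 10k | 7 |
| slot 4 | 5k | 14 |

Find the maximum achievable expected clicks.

34

slot 2 + slot 4: cost 13 + 5 = 18 ≤ 21, expected clicks 13 + 14 = 27.
slot 5 + slot 4: cost 4 + 5 = 9 ≤ 21, expected clicks 13 + 14 = 27.
slot 5 + slot 1 + slot 4: cost 4 + 10 + 5 = 19 ≤ 21, expected clicks 13 + 7 + 14 = 34.
Best is slot 5, slot 1, and slot 4 with total expected clicks 34.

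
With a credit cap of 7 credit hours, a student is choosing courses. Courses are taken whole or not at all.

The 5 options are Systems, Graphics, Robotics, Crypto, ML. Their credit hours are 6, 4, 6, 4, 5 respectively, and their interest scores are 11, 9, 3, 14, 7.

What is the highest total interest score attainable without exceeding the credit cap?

Allowing fractional choices, the relaxed optimum would be about 20.8, but courses are indivisible.
Crypto: credit hours 4 ≤ 7, interest score 14.
Graphics: credit hours 4 ≤ 7, interest score 9.
Systems: credit hours 6 ≤ 7, interest score 11.
Best is Crypto with total interest score 14.

14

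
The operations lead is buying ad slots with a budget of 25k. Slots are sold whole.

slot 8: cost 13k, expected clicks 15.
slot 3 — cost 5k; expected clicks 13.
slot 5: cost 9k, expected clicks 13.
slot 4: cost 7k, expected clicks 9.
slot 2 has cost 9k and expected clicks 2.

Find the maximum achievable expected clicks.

37

Take slot 8, slot 3, and slot 4: cost 13 + 5 + 7 = 25 ≤ 25, expected clicks 15 + 13 + 9 = 37.
No other feasible combination does better.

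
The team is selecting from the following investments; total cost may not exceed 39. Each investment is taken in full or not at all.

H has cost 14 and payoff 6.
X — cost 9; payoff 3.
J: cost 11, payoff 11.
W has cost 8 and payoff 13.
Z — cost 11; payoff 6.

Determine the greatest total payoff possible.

This is an integer program with binary decision variables.
Allowing fractional choices, the relaxed optimum would be about 33.9, but investments are indivisible.
X + J + W + Z: cost 9 + 11 + 8 + 11 = 39 ≤ 39, payoff 3 + 11 + 13 + 6 = 33.
J + W + Z: cost 11 + 8 + 11 = 30 ≤ 39, payoff 11 + 13 + 6 = 30.
H + J + W: cost 14 + 11 + 8 = 33 ≤ 39, payoff 6 + 11 + 13 = 30.
Best is X, J, W, and Z with total payoff 33.

33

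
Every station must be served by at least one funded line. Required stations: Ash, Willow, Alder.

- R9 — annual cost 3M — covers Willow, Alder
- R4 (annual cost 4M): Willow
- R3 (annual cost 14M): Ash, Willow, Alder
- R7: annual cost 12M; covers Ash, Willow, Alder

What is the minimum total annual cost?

The greedy cost-per-new-station heuristic would pick R9 and R7 for 15, but a cheaper cover exists.
R7 alone covers Ash, Willow, Alder — every station.
Total annual cost: 12.
No cover costs less than 12.

12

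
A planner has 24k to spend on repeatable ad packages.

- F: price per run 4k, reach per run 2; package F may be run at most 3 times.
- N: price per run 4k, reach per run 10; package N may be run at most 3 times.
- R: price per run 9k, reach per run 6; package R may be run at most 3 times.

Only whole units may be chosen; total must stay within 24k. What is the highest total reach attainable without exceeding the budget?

Take 3×N and 1×R: price 21 ≤ 24, reach 3·10 + 1·6 = 36.
N has the best ratio (10/4) and is taken to its limit of 3; remaining capacity is filled optimally with the others.

36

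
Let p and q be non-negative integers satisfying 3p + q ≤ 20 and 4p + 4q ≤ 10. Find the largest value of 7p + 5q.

The continuous relaxation peaks at (2.5, 0) with value 17.50; rounding to a feasible lattice point costs some objective.
(p,q)=(2,0): 3·2+1·0=6≤20, 4·2+4·0=8≤10, objective 14.
(p,q)=(1,1): 3·1+1·1=4≤20, 4·1+4·1=8≤10, objective 12.
No feasible integer point exceeds 14.

14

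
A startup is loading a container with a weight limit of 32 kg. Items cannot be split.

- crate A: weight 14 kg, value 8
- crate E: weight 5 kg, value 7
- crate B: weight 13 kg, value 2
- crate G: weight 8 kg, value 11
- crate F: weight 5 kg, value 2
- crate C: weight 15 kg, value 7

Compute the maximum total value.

28

Allowing fractional choices, the relaxed optimum would be about 28.3, but items are indivisible.
crate A + crate E + crate G + crate F: weight 14 + 5 + 8 + 5 = 32 ≤ 32, value 8 + 7 + 11 + 2 = 28.
crate E + crate G + crate C: weight 5 + 8 + 15 = 28 ≤ 32, value 7 + 11 + 7 = 25.
crate A + crate E + crate G: weight 14 + 5 + 8 = 27 ≤ 32, value 8 + 7 + 11 = 26.
Best is crate A, crate E, crate G, and crate F with total value 28.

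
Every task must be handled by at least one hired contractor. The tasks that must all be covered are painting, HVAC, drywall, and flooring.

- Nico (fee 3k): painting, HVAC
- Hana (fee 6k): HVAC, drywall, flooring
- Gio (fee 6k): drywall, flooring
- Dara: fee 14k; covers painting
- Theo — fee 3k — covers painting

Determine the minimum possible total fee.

9

Choose Nico and Hana: together they cover painting, HVAC, drywall, flooring — every task.
Total fee: 3 + 6 = 9.
No cover costs less than 9.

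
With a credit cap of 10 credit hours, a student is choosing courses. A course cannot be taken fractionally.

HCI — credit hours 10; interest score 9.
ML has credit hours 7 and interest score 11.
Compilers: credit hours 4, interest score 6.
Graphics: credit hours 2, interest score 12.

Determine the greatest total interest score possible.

Allowing fractional choices, the relaxed optimum would be about 24.5, but courses are indivisible.
Graphics: credit hours 2 ≤ 10, interest score 12.
ML + Graphics: credit hours 7 + 2 = 9 ≤ 10, interest score 11 + 12 = 23.
Compilers + Graphics: credit hours 4 + 2 = 6 ≤ 10, interest score 6 + 12 = 18.
Best is ML and Graphics with total interest score 23.

23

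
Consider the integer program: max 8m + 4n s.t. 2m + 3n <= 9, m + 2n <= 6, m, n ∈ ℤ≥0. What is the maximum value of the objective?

32

The continuous relaxation peaks at (4.5, 0) with value 36.00; rounding to a feasible lattice point costs some objective.
(m,n)=(4,0): 2·4+3·0=8≤9, 1·4+2·0=4≤6, objective 32.
(m,n)=(3,1): 2·3+3·1=9≤9, 1·3+2·1=5≤6, objective 28.
(m,n)=(3,0): 2·3+3·0=6≤9, 1·3+2·0=3≤6, objective 24.
No feasible integer point exceeds 32.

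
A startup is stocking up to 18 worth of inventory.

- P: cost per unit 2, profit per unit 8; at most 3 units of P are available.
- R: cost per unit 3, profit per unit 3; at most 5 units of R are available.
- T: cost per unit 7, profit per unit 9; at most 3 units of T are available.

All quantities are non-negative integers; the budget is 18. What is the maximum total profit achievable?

36

This is a bounded integer knapsack.
3×P and 4×R: cost 18 ≤ 18, profit 3·8 + 4·3 = 36.
3×P, 1×R, and 1×T: cost 16 ≤ 18, profit 3·8 + 1·3 + 1·9 = 36.
Best is 36.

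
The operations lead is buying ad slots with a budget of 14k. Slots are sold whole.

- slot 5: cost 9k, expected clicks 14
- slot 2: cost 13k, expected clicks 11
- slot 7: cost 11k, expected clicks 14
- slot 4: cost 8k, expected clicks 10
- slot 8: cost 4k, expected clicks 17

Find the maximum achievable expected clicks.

31

Allowing fractional choices, the relaxed optimum would be about 32.3, but ad slots are indivisible.
slot 8: cost 4 ≤ 14, expected clicks 17.
slot 4 + slot 8: cost 8 + 4 = 12 ≤ 14, expected clicks 10 + 17 = 27.
slot 5 + slot 8: cost 9 + 4 = 13 ≤ 14, expected clicks 14 + 17 = 31.
Best is slot 5 and slot 8 with total expected clicks 31.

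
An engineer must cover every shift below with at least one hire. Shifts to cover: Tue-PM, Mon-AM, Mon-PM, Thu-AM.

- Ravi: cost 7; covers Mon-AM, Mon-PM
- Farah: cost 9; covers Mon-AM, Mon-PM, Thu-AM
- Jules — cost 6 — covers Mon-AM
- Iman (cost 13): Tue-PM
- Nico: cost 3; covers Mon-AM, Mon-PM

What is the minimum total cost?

Choose Farah and Iman: together they cover Tue-PM, Mon-AM, Mon-PM, Thu-AM — every shift.
Total cost: 9 + 13 = 22.

22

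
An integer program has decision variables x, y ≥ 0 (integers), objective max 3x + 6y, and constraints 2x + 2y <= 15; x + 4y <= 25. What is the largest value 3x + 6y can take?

(x,y)=(1,6): 2·1+2·6=14≤15, 1·1+4·6=25≤25, objective 39.
(x,y)=(0,6): 2·0+2·6=12≤15, 1·0+4·6=24≤25, objective 36.
(x,y)=(2,5): 2·2+2·5=14≤15, 1·2+4·5=22≤25, objective 36.
The best lattice point is (1,6), giving 39.

39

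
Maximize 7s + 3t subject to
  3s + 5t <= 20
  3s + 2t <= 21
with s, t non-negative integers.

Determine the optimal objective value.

Relaxing integrality, the LP optimum is 46.67 at (s,t) = (6.67, 0), which is not an integer point.
(s,t)=(6,0): 3·6+5·0=18≤20, 3·6+2·0=18≤21, objective 42.
(s,t)=(5,1): 3·5+5·1=20≤20, 3·5+2·1=17≤21, objective 38.
(s,t)=(5,0): 3·5+5·0=15≤20, 3·5+2·0=15≤21, objective 35.
Maximum is 42 at (s,t)=(6,0).

42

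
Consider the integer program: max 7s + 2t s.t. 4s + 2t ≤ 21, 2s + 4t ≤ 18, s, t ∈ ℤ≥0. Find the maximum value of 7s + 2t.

35

(s,t)=(5,0): 4·5+2·0=20≤21, 2·5+4·0=10≤18, objective 35.
(s,t)=(4,1): 4·4+2·1=18≤21, 2·4+4·1=12≤18, objective 30.
(s,t)=(4,0): 4·4+2·0=16≤21, 2·4+4·0=8≤18, objective 28.
The best lattice point is (5,0), giving 35.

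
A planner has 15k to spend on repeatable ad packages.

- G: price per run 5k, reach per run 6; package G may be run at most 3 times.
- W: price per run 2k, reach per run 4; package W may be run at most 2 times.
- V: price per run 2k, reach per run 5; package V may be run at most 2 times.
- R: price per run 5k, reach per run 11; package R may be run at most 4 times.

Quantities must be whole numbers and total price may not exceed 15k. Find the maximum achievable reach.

33

This is a bounded integer knapsack.
2×V and 2×R: price 14 ≤ 15, reach 2·5 + 2·11 = 32.
3×R: price 15 ≤ 15, reach 3·11 = 33.
Best is 33.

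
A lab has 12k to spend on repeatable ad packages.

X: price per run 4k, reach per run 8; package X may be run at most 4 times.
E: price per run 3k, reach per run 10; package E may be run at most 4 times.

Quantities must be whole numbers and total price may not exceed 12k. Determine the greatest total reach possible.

E has the best ratio (10/3); taking only E gives at most 4×10 = 40 (stopped by the price limit).
Optimal: 4×E: price 12 ≤ 12, reach 4·10 = 40.

40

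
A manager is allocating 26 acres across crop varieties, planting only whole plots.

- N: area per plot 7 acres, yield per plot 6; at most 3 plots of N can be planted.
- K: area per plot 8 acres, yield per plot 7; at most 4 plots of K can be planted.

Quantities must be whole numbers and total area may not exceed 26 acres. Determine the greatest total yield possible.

21

This is a bounded integer knapsack.
Take 3×K: area 24 ≤ 26, yield 3·7 = 21.
No other integer combination yields more.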